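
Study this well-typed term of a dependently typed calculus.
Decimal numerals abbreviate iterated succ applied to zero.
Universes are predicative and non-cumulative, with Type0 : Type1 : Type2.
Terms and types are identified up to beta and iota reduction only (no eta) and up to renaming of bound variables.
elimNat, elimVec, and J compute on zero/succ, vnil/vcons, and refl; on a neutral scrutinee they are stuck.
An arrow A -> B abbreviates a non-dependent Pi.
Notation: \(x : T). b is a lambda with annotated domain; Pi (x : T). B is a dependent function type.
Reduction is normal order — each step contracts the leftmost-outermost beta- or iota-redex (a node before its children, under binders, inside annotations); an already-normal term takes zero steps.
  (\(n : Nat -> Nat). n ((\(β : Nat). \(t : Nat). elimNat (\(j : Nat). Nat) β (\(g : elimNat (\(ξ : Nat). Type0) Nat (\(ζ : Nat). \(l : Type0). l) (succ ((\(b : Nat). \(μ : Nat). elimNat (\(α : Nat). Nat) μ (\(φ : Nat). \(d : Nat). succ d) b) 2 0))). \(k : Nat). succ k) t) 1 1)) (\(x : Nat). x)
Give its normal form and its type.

reduced normal form:
  2
the term's type:
  Nat


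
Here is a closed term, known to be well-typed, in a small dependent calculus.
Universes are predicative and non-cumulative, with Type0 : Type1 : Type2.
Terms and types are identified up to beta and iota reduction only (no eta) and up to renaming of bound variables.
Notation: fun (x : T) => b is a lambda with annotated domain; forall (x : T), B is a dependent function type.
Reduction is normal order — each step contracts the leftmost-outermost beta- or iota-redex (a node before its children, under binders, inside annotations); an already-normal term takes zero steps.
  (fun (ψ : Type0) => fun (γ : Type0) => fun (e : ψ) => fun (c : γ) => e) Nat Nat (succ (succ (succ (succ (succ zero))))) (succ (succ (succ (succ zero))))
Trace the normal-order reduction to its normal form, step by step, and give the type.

normal-order reduction sequence:
  (fun (ψ : Type0) => fun (γ : Type0) => fun (e : ψ) => fun (c : γ) => e) Nat Nat (succ (succ (succ (succ (succ zero))))) (succ (succ (succ (succ zero))))
  ~> (fun (ψ : Type0) => fun (γ : Nat) => fun (e : ψ) => γ) Nat (succ (succ (succ (succ (succ zero))))) (succ (succ (succ (succ zero))))
  ~> (fun (ψ : Nat) => fun (γ : Nat) => ψ) (succ (succ (succ (succ (succ zero))))) (succ (succ (succ (succ zero))))
  ~> (fun (ψ : Nat) => succ (succ (succ (succ (succ zero))))) (succ (succ (succ (succ zero))))
  ~> succ (succ (succ (succ (succ zero))))
type:
  Nat


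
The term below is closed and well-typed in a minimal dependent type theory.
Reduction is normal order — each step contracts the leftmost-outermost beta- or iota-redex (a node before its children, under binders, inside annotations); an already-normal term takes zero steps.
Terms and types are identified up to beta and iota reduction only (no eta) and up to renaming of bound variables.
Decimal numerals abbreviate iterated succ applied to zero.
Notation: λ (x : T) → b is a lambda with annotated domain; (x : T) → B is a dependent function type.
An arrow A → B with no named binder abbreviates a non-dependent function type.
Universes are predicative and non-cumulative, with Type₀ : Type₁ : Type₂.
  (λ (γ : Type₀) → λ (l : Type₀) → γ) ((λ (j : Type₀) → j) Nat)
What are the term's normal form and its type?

reduced normal form:
  λ (γ : Type₀) → Nat
inferred type:
  Type₀ → Type₀
observation: normalization takes exactly 2 steps under the normal-order strategy.


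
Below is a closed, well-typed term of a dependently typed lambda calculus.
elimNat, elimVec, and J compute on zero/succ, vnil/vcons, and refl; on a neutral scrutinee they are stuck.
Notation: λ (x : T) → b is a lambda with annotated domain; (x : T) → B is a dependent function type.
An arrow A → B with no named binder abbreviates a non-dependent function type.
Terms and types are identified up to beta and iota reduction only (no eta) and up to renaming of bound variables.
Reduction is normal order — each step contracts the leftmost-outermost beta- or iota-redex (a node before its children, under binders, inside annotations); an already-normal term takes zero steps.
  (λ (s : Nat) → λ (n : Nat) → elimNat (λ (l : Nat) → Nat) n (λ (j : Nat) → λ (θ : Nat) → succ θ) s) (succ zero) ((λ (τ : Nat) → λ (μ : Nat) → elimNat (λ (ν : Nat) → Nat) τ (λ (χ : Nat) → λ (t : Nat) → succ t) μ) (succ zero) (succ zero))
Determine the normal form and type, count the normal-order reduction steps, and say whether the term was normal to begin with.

resulting normal form:
  succ (succ (succ zero))
the term's type:
  Nat
steps to reach normal form (normal order): 12
already normal: no
first redex: a beta-redex


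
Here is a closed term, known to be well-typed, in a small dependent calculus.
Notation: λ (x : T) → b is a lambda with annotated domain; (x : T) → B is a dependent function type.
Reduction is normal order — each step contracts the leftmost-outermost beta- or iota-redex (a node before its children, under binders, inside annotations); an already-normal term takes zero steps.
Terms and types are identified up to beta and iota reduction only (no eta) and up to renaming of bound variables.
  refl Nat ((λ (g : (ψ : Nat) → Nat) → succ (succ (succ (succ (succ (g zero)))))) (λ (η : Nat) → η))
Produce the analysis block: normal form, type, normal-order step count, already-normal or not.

normal form:
  refl Nat (succ (succ (succ (succ (succ zero)))))
inferred type:
  Eq Nat (succ (succ (succ (succ (succ zero))))) (succ (succ (succ (succ (succ zero)))))
reduction steps (normal order): 2
started in normal form: no
first contracted redex: a beta-redex


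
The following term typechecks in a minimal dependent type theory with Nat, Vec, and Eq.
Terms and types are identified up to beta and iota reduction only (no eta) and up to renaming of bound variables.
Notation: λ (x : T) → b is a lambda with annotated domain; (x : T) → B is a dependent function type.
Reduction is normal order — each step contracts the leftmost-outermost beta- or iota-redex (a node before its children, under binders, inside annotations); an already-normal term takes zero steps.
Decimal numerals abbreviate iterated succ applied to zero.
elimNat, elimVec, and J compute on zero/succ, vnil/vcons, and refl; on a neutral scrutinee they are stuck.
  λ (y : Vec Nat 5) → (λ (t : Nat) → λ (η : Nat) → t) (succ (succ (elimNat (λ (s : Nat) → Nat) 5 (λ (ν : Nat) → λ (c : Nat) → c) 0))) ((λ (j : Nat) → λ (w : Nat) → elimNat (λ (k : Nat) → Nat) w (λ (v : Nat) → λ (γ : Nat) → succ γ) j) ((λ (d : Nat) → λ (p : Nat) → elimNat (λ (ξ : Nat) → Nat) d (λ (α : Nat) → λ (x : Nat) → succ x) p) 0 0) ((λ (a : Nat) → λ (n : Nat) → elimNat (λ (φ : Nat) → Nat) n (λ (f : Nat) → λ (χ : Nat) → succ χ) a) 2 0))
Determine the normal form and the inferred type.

reduced normal form:
  λ (y : Vec Nat 5) → 7
the term's type:
  (y : Vec Nat 5) → Nat
observation: 3 normal-order steps normalize the term, beginning with a beta-redex.


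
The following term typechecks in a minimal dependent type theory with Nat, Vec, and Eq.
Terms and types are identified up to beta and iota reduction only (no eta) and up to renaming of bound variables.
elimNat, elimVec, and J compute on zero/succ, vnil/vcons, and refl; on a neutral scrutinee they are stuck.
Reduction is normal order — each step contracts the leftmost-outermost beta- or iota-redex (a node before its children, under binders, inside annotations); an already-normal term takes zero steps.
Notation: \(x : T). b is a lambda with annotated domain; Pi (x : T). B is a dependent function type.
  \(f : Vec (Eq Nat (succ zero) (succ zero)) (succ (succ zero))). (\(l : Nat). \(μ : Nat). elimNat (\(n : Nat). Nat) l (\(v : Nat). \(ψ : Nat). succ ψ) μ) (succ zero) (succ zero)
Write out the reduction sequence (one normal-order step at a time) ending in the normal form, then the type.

normal-order reduction:
  \(f : Vec (Eq Nat (succ zero) (succ zero)) (succ (succ zero))). (\(l : Nat). \(μ : Nat). elimNat (\(n : Nat). Nat) l (\(v : Nat). \(ψ : Nat). succ ψ) μ) (succ zero) (succ zero)
  ~> \(f : Vec (Eq Nat (succ zero) (succ zero)) (succ (succ zero))). (\(l : Nat). elimNat (\(μ : Nat). Nat) (succ zero) (\(n : Nat). \(v : Nat). succ v) l) (succ zero)
  ~> \(f : Vec (Eq Nat (succ zero) (succ zero)) (succ (succ zero))). elimNat (\(l : Nat). Nat) (succ zero) (\(μ : Nat). \(n : Nat). succ n) (succ zero)
  ~> \(f : Vec (Eq Nat (succ zero) (succ zero)) (succ (succ zero))). (\(l : Nat). \(μ : Nat). succ μ) zero (elimNat (\(n : Nat). Nat) (succ zero) (\(v : Nat). \(ψ : Nat). succ ψ) zero)
  ~> \(f : Vec (Eq Nat (succ zero) (succ zero)) (succ (succ zero))). (\(l : Nat). succ l) (elimNat (\(μ : Nat). Nat) (succ zero) (\(n : Nat). \(v : Nat). succ v) zero)
  ~> \(f : Vec (Eq Nat (succ zero) (succ zero)) (succ (succ zero))). succ (elimNat (\(l : Nat). Nat) (succ zero) (\(μ : Nat). \(n : Nat). succ n) zero)
  ~> \(f : Vec (Eq Nat (succ zero) (succ zero)) (succ (succ zero))). succ (succ zero)
inferred type:
  Pi (f : Vec (Eq Nat (succ zero) (succ zero)) (succ (succ zero))). Nat


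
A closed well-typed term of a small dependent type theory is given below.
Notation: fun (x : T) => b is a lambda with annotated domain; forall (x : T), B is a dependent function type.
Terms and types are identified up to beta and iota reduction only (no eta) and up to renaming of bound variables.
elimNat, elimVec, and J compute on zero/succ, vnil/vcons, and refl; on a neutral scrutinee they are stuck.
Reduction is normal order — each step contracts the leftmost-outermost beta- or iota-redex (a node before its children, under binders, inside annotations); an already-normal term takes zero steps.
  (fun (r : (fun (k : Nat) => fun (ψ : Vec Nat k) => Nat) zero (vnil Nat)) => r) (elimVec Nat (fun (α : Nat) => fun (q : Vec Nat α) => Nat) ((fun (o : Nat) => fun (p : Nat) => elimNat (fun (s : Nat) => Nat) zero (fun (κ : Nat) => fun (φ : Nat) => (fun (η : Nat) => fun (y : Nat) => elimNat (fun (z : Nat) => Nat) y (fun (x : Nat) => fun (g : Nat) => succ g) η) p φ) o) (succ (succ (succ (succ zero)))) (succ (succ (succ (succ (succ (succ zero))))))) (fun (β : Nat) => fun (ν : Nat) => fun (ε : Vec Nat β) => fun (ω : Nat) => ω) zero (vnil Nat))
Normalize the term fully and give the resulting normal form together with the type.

resulting normal form:
  succ (succ (succ (succ (succ (succ (succ (succ (succ (succ (succ (succ (succ (succ (succ (succ (succ (succ (succ (succ (succ (succ (succ (succ zero)))))))))))))))))))))))
type:
  Nat


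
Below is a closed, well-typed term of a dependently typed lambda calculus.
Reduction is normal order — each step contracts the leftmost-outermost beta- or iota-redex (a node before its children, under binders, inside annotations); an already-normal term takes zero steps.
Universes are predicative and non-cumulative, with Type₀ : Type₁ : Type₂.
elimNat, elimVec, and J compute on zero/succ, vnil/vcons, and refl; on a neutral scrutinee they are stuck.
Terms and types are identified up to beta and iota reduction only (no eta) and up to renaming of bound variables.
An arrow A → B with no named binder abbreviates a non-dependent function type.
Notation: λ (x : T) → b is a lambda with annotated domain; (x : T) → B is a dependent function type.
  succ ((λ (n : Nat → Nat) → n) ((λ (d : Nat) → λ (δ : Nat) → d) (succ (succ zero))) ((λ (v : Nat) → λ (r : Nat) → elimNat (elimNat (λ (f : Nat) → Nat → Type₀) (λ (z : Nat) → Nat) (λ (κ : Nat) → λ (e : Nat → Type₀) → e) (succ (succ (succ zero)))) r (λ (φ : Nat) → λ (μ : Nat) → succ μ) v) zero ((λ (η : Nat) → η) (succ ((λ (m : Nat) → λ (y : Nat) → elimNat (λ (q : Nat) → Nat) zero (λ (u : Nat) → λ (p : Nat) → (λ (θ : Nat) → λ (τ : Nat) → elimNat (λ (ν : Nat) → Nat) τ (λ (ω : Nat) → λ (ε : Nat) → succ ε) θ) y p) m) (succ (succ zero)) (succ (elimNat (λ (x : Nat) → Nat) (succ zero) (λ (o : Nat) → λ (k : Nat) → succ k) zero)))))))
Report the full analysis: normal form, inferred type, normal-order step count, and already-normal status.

normal form:
  succ (succ (succ zero))
inferred type:
  Nat
reduction steps (normal order): 3
started in normal form: no
first redex: a beta-redex


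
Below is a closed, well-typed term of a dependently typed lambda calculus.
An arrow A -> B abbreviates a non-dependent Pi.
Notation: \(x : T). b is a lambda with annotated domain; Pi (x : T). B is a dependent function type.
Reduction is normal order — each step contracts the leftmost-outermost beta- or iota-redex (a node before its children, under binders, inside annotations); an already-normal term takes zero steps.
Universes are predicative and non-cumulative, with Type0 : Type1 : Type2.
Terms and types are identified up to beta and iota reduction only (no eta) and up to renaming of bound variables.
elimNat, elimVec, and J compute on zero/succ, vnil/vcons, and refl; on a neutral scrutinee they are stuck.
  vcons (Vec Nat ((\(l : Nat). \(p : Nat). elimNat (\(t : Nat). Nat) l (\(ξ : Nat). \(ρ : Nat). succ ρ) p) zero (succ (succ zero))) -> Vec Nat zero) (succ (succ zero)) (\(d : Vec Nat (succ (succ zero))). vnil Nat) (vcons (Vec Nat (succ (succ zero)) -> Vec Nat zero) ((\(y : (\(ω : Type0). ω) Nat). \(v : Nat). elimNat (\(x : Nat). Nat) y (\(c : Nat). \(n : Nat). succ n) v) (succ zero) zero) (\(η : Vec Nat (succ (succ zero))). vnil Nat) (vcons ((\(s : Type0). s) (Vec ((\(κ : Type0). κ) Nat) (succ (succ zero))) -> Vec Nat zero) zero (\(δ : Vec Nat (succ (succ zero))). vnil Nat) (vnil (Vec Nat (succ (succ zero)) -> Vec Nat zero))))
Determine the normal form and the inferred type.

reduced normal form:
  vcons (Vec Nat (succ (succ zero)) -> Vec Nat zero) (succ (succ zero)) (\(l : Vec Nat (succ (succ zero))). vnil Nat) (vcons (Vec Nat (succ (succ zero)) -> Vec Nat zero) (succ zero) (\(p : Vec Nat (succ (succ zero))). vnil Nat) (vcons (Vec Nat (succ (succ zero)) -> Vec Nat zero) zero (\(t : Vec Nat (succ (succ zero))). vnil Nat) (vnil (Vec Nat (succ (succ zero)) -> Vec Nat zero))))
inferred type:
  Vec (Vec Nat (succ (succ zero)) -> Vec Nat zero) (succ (succ (succ zero)))
observation: contracting a beta-redex first, the term normalizes in 14 steps.


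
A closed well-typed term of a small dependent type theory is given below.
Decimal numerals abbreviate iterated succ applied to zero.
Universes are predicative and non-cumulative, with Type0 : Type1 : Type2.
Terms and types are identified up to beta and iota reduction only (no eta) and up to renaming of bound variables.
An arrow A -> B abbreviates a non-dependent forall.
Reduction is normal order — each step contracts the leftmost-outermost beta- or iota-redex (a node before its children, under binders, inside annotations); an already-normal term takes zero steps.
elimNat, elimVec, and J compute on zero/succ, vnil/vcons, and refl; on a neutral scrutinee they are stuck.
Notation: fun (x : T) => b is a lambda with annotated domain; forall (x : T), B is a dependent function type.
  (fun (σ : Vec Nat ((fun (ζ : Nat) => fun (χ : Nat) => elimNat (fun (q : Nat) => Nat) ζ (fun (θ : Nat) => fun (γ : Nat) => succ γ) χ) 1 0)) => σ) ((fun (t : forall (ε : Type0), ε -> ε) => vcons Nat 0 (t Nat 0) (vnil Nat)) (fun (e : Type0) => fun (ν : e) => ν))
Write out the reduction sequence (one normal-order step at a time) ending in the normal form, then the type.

normal-order reduction:
  (fun (σ : Vec Nat ((fun (ζ : Nat) => fun (χ : Nat) => elimNat (fun (q : Nat) => Nat) ζ (fun (θ : Nat) => fun (γ : Nat) => succ γ) χ) 1 0)) => σ) ((fun (t : forall (ε : Type0), ε -> ε) => vcons Nat 0 (t Nat 0) (vnil Nat)) (fun (e : Type0) => fun (ν : e) => ν))
  ~> (fun (σ : forall (ζ : Type0), ζ -> ζ) => vcons Nat 0 (σ Nat 0) (vnil Nat)) (fun (χ : Type0) => fun (q : χ) => q)
  ~> vcons Nat 0 ((fun (σ : Type0) => fun (ζ : σ) => ζ) Nat 0) (vnil Nat)
  ~> vcons Nat 0 ((fun (σ : Nat) => σ) 0) (vnil Nat)
  ~> vcons Nat 0 0 (vnil Nat)
inferred type:
  Vec Nat 1


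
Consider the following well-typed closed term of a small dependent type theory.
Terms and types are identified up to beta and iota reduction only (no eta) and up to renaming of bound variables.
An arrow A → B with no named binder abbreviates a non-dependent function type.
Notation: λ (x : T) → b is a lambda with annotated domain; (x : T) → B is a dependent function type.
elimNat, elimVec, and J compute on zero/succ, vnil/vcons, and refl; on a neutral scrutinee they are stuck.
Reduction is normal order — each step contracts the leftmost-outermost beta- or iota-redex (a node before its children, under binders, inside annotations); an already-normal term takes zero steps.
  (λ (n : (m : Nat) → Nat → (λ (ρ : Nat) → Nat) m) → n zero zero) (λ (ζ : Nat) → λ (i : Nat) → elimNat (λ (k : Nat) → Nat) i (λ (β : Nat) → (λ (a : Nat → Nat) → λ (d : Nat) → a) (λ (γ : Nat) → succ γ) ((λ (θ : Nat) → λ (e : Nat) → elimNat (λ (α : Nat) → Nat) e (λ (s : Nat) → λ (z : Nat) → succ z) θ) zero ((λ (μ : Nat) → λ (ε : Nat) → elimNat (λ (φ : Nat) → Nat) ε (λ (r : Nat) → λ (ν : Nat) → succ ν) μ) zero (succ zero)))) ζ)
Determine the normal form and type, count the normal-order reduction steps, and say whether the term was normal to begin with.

reduced normal form:
  zero
type:
  Nat
normal-order step count: 4
started in normal form: no
first redex: a beta-redex


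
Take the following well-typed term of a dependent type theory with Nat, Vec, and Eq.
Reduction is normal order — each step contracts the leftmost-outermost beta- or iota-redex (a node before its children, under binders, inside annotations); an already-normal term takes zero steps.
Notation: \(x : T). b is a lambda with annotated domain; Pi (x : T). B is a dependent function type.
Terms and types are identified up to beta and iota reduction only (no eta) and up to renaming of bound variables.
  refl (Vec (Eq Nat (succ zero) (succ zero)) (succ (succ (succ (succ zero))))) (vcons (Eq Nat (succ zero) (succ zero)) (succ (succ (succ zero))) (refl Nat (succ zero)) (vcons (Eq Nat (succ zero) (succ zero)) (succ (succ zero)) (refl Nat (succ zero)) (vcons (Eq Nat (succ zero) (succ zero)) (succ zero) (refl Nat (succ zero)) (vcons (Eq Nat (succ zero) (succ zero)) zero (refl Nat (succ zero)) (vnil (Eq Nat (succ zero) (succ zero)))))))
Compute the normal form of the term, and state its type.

reduced normal form:
  refl (Vec (Eq Nat (succ zero) (succ zero)) (succ (succ (succ (succ zero))))) (vcons (Eq Nat (succ zero) (succ zero)) (succ (succ (succ zero))) (refl Nat (succ zero)) (vcons (Eq Nat (succ zero) (succ zero)) (succ (succ zero)) (refl Nat (succ zero)) (vcons (Eq Nat (succ zero) (succ zero)) (succ zero) (refl Nat (succ zero)) (vcons (Eq Nat (succ zero) (succ zero)) zero (refl Nat (succ zero)) (vnil (Eq Nat (succ zero) (succ zero)))))))
inferred type:
  Eq (Vec (Eq Nat (succ zero) (succ zero)) (succ (succ (succ (succ zero))))) (vcons (Eq Nat (succ zero) (succ zero)) (succ (succ (succ zero))) (refl Nat (succ zero)) (vcons (Eq Nat (succ zero) (succ zero)) (succ (succ zero)) (refl Nat (succ zero)) (vcons (Eq Nat (succ zero) (succ zero)) (succ zero) (refl Nat (succ zero)) (vcons (Eq Nat (succ zero) (succ zero)) zero (refl Nat (succ zero)) (vnil (Eq Nat (succ zero) (succ zero))))))) (vcons (Eq Nat (succ zero) (succ zero)) (succ (succ (succ zero))) (refl Nat (succ zero)) (vcons (Eq Nat (succ zero) (succ zero)) (succ (succ zero)) (refl Nat (succ zero)) (vcons (Eq Nat (succ zero) (succ zero)) (succ zero) (refl Nat (succ zero)) (vcons (Eq Nat (succ zero) (succ zero)) zero (refl Nat (succ zero)) (vnil (Eq Nat (succ zero) (succ zero)))))))


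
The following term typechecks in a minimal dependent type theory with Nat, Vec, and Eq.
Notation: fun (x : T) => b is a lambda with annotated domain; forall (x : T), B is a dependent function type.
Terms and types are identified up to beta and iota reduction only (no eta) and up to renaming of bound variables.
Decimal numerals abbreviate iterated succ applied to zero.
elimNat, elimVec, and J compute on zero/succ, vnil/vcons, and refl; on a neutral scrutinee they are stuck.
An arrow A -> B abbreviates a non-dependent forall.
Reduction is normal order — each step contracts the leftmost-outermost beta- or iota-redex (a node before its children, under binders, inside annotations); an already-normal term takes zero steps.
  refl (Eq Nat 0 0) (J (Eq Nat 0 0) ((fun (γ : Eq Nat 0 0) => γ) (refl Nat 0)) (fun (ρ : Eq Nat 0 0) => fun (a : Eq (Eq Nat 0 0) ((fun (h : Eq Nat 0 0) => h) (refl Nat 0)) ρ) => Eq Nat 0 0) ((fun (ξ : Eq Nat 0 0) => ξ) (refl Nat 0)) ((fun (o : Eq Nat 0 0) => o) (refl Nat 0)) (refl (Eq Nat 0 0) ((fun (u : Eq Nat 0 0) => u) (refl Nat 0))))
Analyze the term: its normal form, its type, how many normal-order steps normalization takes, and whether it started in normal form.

reduced normal form:
  refl (Eq Nat 0 0) (refl Nat 0)
inferred type:
  Eq (Eq Nat 0 0) (refl Nat 0) (refl Nat 0)
reduction steps (normal order): 2
term was already normal: no
first redex: a J iota-redex


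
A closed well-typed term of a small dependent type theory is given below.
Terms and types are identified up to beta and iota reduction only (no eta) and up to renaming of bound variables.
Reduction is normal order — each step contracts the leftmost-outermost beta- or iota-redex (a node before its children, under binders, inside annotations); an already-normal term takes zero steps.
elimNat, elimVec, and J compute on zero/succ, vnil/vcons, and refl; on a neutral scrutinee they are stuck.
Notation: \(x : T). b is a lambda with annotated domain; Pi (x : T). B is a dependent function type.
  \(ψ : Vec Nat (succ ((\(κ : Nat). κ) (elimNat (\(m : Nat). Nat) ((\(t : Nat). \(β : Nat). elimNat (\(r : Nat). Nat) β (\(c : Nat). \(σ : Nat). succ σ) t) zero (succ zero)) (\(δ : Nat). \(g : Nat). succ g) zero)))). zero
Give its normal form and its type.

resulting normal form:
  \(ψ : Vec Nat (succ (succ zero))). zero
the term's type:
  Pi (ψ : Vec Nat (succ (succ zero))). Nat


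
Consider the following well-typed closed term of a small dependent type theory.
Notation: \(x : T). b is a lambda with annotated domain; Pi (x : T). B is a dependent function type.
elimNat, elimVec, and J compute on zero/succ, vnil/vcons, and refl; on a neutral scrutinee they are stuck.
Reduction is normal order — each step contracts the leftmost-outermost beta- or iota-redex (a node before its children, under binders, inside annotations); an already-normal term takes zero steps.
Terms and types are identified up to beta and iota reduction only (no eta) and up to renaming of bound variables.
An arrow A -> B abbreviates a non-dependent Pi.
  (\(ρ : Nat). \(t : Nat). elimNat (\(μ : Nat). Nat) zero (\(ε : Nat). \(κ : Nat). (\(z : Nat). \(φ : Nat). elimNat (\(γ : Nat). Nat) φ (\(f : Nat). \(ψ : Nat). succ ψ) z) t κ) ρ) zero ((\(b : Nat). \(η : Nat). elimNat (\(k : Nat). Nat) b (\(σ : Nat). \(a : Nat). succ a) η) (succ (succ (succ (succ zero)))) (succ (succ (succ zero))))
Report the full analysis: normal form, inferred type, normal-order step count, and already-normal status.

reduced normal form:
  zero
the term's type:
  Nat
normal-order step count: 3
already normal: no
first redex: a beta-redex


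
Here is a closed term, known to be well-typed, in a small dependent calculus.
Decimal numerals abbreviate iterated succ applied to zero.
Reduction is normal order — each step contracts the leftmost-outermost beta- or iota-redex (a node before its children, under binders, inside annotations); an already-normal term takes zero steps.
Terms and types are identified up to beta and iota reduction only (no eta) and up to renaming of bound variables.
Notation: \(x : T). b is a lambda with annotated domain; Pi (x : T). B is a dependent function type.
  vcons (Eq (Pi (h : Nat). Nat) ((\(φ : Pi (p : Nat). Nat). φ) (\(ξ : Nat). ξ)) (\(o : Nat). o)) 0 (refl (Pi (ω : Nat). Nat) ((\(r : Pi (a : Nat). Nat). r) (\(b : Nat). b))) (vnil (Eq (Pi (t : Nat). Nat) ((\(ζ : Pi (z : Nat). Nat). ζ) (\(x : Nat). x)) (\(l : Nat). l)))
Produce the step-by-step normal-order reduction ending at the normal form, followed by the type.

normal-order reduction sequence:
  vcons (Eq (Pi (h : Nat). Nat) ((\(φ : Pi (p : Nat). Nat). φ) (\(ξ : Nat). ξ)) (\(o : Nat). o)) 0 (refl (Pi (ω : Nat). Nat) ((\(r : Pi (a : Nat). Nat). r) (\(b : Nat). b))) (vnil (Eq (Pi (t : Nat). Nat) ((\(ζ : Pi (z : Nat). Nat). ζ) (\(x : Nat). x)) (\(l : Nat). l)))
  ~> vcons (Eq (Pi (h : Nat). Nat) (\(φ : Nat). φ) (\(p : Nat). p)) 0 (refl (Pi (ξ : Nat). Nat) ((\(o : Pi (ω : Nat). Nat). o) (\(r : Nat). r))) (vnil (Eq (Pi (a : Nat). Nat) ((\(b : Pi (t : Nat). Nat). b) (\(ζ : Nat). ζ)) (\(z : Nat). z)))
  ~> vcons (Eq (Pi (h : Nat). Nat) (\(φ : Nat). φ) (\(p : Nat). p)) 0 (refl (Pi (ξ : Nat). Nat) (\(o : Nat). o)) (vnil (Eq (Pi (ω : Nat). Nat) ((\(r : Pi (a : Nat). Nat). r) (\(b : Nat). b)) (\(t : Nat). t)))
  ~> vcons (Eq (Pi (h : Nat). Nat) (\(φ : Nat). φ) (\(p : Nat). p)) 0 (refl (Pi (ξ : Nat). Nat) (\(o : Nat). o)) (vnil (Eq (Pi (ω : Nat). Nat) (\(r : Nat). r) (\(a : Nat). a)))
type:
  Vec (Eq (Pi (h : Nat). Nat) (\(φ : Nat). φ) (\(p : Nat). p)) 1


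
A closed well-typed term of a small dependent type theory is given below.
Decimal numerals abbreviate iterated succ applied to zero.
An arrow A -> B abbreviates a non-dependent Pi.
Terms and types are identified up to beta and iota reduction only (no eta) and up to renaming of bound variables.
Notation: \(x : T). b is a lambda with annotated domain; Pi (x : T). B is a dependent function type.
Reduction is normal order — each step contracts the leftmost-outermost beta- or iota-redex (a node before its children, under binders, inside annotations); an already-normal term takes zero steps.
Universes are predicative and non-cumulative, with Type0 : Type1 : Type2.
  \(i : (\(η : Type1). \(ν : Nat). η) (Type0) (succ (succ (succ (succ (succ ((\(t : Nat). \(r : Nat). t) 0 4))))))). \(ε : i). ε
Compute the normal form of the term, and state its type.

normal form:
  \(i : Type0). \(η : i). η
type:
  Pi (i : Type0). i -> i


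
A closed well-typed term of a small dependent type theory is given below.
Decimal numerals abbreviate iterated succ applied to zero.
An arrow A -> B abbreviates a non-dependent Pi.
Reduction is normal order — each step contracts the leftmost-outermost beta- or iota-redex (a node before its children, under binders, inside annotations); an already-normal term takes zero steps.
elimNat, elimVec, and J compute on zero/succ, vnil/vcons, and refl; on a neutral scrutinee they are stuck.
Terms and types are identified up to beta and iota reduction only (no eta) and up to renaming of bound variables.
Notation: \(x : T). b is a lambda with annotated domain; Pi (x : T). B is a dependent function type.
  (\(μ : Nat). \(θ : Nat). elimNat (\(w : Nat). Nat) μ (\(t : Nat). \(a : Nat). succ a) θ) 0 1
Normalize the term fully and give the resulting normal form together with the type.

normal form:
  1
type:
  Nat
observation: 6 normal-order steps normalize the term, beginning with a beta-redex.


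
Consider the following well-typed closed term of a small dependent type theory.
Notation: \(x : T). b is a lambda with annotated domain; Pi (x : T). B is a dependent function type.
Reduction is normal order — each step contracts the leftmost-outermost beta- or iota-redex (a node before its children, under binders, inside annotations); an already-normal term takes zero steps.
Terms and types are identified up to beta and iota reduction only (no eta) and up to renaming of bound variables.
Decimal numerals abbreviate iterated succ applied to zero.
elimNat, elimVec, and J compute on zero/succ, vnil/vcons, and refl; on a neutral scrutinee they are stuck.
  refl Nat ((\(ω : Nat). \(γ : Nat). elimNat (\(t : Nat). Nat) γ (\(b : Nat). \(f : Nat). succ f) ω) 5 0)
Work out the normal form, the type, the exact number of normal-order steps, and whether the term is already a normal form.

reduced normal form:
  refl Nat 5
type:
  Eq Nat 5 5
normal-order step count: 18
term was already normal: no
first contracted redex: a beta-redex


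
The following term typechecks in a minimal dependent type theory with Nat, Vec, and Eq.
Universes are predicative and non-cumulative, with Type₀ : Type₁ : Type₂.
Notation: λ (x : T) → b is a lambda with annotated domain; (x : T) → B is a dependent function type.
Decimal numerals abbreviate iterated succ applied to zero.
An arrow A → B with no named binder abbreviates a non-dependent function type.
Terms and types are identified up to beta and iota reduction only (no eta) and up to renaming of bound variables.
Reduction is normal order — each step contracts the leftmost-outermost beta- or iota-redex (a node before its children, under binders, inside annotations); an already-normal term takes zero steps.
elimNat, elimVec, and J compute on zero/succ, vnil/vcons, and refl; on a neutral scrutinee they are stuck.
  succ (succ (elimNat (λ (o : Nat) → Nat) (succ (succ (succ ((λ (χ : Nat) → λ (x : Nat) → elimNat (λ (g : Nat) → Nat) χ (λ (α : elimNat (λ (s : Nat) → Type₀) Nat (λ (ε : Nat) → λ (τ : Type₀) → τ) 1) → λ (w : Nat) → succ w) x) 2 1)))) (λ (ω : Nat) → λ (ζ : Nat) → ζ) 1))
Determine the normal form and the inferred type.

reduced normal form:
  8
inferred type:
  Nat
observation: reduction starts at an elimNat iota-redex, and 10 normal-order steps reach the normal form.


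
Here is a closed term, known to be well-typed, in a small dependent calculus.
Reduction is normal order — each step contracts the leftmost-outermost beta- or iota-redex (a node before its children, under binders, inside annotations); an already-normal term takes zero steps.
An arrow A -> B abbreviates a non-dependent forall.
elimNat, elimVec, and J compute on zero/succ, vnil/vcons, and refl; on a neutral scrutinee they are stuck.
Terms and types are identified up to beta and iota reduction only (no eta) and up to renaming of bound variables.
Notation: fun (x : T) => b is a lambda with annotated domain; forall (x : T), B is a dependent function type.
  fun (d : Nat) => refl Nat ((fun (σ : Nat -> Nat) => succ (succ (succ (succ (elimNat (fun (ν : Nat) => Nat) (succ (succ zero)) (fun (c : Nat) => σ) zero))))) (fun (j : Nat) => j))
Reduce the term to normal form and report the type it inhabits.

normal form:
  fun (d : Nat) => refl Nat (succ (succ (succ (succ (succ (succ zero))))))
inferred type:
  Nat -> Eq Nat (succ (succ (succ (succ (succ (succ zero)))))) (succ (succ (succ (succ (succ (succ zero))))))
observation: 2 normal-order steps separate the term from its normal form.


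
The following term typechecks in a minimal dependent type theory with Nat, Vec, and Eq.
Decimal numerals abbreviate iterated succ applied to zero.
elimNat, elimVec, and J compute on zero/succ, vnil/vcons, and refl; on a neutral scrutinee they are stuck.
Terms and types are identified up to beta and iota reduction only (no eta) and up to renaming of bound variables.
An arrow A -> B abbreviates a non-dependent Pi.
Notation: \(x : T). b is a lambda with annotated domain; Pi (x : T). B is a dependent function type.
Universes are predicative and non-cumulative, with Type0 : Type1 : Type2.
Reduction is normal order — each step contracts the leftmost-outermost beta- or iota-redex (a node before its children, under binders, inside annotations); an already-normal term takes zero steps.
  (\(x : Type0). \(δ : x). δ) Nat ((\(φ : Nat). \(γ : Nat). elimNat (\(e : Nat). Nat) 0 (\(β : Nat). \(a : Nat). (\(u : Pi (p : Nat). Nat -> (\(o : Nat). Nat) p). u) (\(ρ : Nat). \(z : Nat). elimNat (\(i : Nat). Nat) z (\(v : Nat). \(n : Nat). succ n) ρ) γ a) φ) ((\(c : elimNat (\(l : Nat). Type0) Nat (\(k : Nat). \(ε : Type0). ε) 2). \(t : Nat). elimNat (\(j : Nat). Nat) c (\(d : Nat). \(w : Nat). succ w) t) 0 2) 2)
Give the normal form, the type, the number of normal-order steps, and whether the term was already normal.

resulting normal form:
  4
type:
  Nat
reduction steps (normal order): 30
term was already normal: no
first redex: a beta-redex


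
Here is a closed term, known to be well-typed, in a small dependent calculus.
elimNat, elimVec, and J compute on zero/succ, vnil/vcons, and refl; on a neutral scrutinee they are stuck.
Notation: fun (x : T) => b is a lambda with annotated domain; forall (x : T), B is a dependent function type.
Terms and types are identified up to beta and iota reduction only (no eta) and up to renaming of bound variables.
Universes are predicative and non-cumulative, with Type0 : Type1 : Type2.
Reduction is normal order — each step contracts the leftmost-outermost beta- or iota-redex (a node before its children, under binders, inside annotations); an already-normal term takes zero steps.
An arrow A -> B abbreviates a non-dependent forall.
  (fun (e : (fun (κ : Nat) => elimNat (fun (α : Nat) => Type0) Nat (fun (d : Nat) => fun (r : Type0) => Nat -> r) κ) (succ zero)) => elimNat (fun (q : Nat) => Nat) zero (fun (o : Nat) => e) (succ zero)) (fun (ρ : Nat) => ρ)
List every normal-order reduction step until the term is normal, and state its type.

normal-order reduction:
  (fun (e : (fun (κ : Nat) => elimNat (fun (α : Nat) => Type0) Nat (fun (d : Nat) => fun (r : Type0) => Nat -> r) κ) (succ zero)) => elimNat (fun (q : Nat) => Nat) zero (fun (o : Nat) => e) (succ zero)) (fun (ρ : Nat) => ρ)
  ~> elimNat (fun (e : Nat) => Nat) zero (fun (κ : Nat) => fun (α : Nat) => α) (succ zero)
  ~> (fun (e : Nat) => fun (κ : Nat) => κ) zero (elimNat (fun (α : Nat) => Nat) zero (fun (d : Nat) => fun (r : Nat) => r) zero)
  ~> (fun (e : Nat) => e) (elimNat (fun (κ : Nat) => Nat) zero (fun (α : Nat) => fun (d : Nat) => d) zero)
  ~> elimNat (fun (e : Nat) => Nat) zero (fun (κ : Nat) => fun (α : Nat) => α) zero
  ~> zero
the term's type:
  Nat


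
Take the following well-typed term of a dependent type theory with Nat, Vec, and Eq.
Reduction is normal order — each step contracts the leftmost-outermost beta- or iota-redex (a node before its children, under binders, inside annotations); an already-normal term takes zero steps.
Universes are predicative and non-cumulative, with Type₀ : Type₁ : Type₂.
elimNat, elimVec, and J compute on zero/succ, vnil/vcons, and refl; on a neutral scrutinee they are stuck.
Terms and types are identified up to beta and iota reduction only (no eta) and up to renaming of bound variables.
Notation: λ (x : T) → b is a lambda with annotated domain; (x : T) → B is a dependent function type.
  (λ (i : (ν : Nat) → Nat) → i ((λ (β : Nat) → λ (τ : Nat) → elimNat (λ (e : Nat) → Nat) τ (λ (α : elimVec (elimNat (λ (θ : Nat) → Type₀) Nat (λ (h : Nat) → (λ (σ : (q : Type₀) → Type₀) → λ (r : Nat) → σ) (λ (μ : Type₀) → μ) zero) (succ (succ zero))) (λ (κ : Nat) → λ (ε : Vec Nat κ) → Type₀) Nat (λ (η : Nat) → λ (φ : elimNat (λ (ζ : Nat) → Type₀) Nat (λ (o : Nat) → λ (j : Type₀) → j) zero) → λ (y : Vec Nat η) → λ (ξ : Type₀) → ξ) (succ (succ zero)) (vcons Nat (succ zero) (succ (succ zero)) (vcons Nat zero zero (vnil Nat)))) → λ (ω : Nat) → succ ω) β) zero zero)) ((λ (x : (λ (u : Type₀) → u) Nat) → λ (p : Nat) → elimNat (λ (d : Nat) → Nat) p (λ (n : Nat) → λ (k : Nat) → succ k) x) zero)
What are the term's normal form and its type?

resulting normal form:
  zero
type:
  Nat
observation: normalization takes exactly 7 steps under the normal-order strategy.


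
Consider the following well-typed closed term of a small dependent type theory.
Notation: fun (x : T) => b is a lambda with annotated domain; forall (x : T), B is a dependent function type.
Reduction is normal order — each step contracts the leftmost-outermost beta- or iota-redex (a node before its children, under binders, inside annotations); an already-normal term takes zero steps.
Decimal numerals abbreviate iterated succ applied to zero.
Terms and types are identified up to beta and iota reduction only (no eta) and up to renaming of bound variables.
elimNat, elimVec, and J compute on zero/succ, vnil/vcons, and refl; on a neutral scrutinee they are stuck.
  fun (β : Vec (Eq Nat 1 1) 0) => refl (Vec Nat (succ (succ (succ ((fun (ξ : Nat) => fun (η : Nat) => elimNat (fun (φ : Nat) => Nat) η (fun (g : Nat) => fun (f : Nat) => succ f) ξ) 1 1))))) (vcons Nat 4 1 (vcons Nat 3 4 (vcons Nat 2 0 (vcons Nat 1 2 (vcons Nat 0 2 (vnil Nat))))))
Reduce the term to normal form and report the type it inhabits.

normal form:
  fun (β : Vec (Eq Nat 1 1) 0) => refl (Vec Nat 5) (vcons Nat 4 1 (vcons Nat 3 4 (vcons Nat 2 0 (vcons Nat 1 2 (vcons Nat 0 2 (vnil Nat))))))
type:
  forall (β : Vec (Eq Nat 1 1) 0), Eq (Vec Nat 5) (vcons Nat 4 1 (vcons Nat 3 4 (vcons Nat 2 0 (vcons Nat 1 2 (vcons Nat 0 2 (vnil Nat)))))) (vcons Nat 4 1 (vcons Nat 3 4 (vcons Nat 2 0 (vcons Nat 1 2 (vcons Nat 0 2 (vnil Nat))))))


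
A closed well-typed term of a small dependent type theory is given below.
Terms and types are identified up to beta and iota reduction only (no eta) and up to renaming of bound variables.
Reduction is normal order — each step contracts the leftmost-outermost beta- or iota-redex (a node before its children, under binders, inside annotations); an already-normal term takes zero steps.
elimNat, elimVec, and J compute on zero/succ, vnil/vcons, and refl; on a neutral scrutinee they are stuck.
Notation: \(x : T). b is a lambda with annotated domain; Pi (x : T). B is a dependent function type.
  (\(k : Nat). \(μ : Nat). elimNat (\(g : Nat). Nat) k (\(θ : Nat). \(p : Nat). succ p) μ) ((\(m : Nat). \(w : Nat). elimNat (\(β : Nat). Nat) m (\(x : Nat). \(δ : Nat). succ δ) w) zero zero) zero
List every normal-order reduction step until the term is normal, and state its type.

normal-order reduction sequence:
  (\(k : Nat). \(μ : Nat). elimNat (\(g : Nat). Nat) k (\(θ : Nat). \(p : Nat). succ p) μ) ((\(m : Nat). \(w : Nat). elimNat (\(β : Nat). Nat) m (\(x : Nat). \(δ : Nat). succ δ) w) zero zero) zero
  ~> (\(k : Nat). elimNat (\(μ : Nat). Nat) ((\(g : Nat). \(θ : Nat). elimNat (\(p : Nat). Nat) g (\(m : Nat). \(w : Nat). succ w) θ) zero zero) (\(β : Nat). \(x : Nat). succ x) k) zero
  ~> elimNat (\(k : Nat). Nat) ((\(μ : Nat). \(g : Nat). elimNat (\(θ : Nat). Nat) μ (\(p : Nat). \(m : Nat). succ m) g) zero zero) (\(w : Nat). \(β : Nat). succ β) zero
  ~> (\(k : Nat). \(μ : Nat). elimNat (\(g : Nat). Nat) k (\(θ : Nat). \(p : Nat). succ p) μ) zero zero
  ~> (\(k : Nat). elimNat (\(μ : Nat). Nat) zero (\(g : Nat). \(θ : Nat). succ θ) k) zero
  ~> elimNat (\(k : Nat). Nat) zero (\(μ : Nat). \(g : Nat). succ g) zero
  ~> zero
inferred type:
  Nat


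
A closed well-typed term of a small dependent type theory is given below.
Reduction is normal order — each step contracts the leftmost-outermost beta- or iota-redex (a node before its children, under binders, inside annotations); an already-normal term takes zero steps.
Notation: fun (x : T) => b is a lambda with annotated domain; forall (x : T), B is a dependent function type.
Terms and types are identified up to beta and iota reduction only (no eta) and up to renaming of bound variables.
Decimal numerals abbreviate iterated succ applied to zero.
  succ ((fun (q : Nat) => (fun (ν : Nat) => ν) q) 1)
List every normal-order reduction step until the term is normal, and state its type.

reduction (normal order):
  succ ((fun (q : Nat) => (fun (ν : Nat) => ν) q) 1)
  ~> succ ((fun (q : Nat) => q) 1)
  ~> 2
type:
  Nat


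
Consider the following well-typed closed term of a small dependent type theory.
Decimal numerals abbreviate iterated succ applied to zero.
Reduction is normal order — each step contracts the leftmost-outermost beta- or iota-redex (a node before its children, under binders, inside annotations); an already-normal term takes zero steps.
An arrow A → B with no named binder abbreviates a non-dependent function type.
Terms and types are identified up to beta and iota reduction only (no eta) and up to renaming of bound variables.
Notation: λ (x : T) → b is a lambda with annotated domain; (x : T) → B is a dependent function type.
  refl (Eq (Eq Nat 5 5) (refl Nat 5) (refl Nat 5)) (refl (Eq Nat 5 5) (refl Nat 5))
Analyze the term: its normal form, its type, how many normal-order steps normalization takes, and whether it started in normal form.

reduced normal form:
  refl (Eq (Eq Nat 5 5) (refl Nat 5) (refl Nat 5)) (refl (Eq Nat 5 5) (refl Nat 5))
the term's type:
  Eq (Eq (Eq Nat 5 5) (refl Nat 5) (refl Nat 5)) (refl (Eq Nat 5 5) (refl Nat 5)) (refl (Eq Nat 5 5) (refl Nat 5))
normal-order step count: 0
already normal: yes
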